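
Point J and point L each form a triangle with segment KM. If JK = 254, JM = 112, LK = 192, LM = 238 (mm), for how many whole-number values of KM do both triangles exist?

223

From triangle JKM: 142 < KM < 366.
From triangle LKM: 46 < KM < 430.
Intersection: 142 < KM < 366, so integers 143 through 365: 223 values.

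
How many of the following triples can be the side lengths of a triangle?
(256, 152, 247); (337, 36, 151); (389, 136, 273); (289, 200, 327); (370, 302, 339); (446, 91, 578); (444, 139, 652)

(152,247,256): 152+247 > 256 → valid
(36,151,337): 36+151 ≤ 337 → not valid
(136,273,389): 136+273 > 389 → valid
(200,289,327): 200+289 > 327 → valid
(302,339,370): 302+339 > 370 → valid
(91,446,578): 91+446 ≤ 578 → not valid
(139,444,652): 139+444 ≤ 652 → not valid
4 of the 7 triples form a triangle.

4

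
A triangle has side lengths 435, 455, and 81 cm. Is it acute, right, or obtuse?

obtuse

Compare the square of the longest side to the sum of squares of the other two: 81² + 435² = 195786 < 207025 = 455².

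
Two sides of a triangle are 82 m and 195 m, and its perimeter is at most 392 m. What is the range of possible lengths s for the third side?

113 < s ≤ 115

Triangle inequality alone gives 113 < s < 277.
The perimeter condition gives s ≤ 392 − 82 − 195 = 115.
Intersecting the two: 113 < s ≤ 115.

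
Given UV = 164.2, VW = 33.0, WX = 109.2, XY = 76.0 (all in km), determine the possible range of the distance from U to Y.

The maximum is all hops collinear in one direction: 164.2 + 33.0 + 109.2 + 76.0 = 382.4.
The longest hop is 164.2; the others sum to 218.2. Since 164.2 ≤ 218.2, the path can fold back on itself completely, so the minimum distance is 0.

0 ≤ UY ≤ 382.4 km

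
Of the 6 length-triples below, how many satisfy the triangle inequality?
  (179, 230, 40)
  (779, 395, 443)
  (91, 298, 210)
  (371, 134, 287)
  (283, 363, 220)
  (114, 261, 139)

(40,179,230): 40+179 ≤ 230 → not valid
(395,443,779): 395+443 > 779 → valid
(91,210,298): 91+210 > 298 → valid
(134,287,371): 134+287 > 371 → valid
(220,283,363): 220+283 > 363 → valid
(114,139,261): 114+139 ≤ 261 → not valid
4 of the 6 triples form a triangle.

4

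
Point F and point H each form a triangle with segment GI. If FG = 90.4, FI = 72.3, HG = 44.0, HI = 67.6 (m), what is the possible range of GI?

23.6 < GI < 111.6

From triangle FGI: |90.4 − 72.3| < GI < 90.4 + 72.3, i.e. 18.1 < GI < 162.7.
From triangle HGI: 23.6 < GI < 111.6.
Both must hold, so GI lies in the intersection.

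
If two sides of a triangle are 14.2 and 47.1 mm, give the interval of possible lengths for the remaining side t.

By the triangle inequality, t must be less than 14.2 + 47.1 = 61.3 and greater than |14.2 − 47.1| = 32.9.

32.9 < t < 61.3 (mm)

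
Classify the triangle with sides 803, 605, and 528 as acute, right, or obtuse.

Compare the square of the longest side to the sum of squares of the other two: 528² + 605² = 644809 = 803².

right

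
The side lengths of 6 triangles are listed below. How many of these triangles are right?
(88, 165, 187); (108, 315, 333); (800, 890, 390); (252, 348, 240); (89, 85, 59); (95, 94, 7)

4

(88,165,187): 88²+165² = 34969 = 187² → right
(108,315,333): 108²+315² = 110889 = 333² → right
(800,890,390): 390²+800² = 792100 = 890² → right
(252,348,240): 240²+252² = 121104 = 348² → right
(89,85,59): 59²+85² = 10706 > 7921 = 89² → acute
(95,94,7): 7²+94² = 8885 < 9025 = 95² → obtuse
4 of the 6 are right.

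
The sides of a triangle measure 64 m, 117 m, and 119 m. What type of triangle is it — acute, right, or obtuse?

Compare the square of the longest side to the sum of squares of the other two: 64² + 117² = 17785 > 14161 = 119².

acute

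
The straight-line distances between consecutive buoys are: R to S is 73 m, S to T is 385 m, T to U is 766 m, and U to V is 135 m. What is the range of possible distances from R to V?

The maximum is all hops collinear in one direction: 73 + 385 + 766 + 135 = 1359.
The longest hop is 766; the others sum to 593. Folding the others back against it leaves at least 766 − 593 = 173.

173 ≤ RV ≤ 1359 m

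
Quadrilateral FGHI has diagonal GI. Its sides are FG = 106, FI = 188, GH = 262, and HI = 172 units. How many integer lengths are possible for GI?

From triangle FGI: 82 < GI < 294.
From triangle HGI: 90 < GI < 434.
Intersection: 90 < GI < 294, so integers 91 through 293: 203 values.

203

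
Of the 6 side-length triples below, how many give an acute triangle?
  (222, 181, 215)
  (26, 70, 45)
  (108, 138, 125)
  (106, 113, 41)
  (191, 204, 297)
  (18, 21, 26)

4

(222,181,215): 181²+215² = 78986 > 49284 = 222² → acute
(26,70,45): 26²+45² = 2701 < 4900 = 70² → obtuse
(108,138,125): 108²+125² = 27289 > 19044 = 138² → acute
(106,113,41): 41²+106² = 12917 > 12769 = 113² → acute
(191,204,297): 191²+204² = 78097 < 88209 = 297² → obtuse
(18,21,26): 18²+21² = 765 > 676 = 26² → acute
4 of the 6 are acute.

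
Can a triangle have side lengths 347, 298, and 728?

No

The longest side is 728, but the other two sum to only 645.
645 < 728, so the triangle inequality fails.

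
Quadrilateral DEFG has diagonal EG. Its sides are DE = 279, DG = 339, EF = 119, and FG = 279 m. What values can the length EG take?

160 < EG < 398

From triangle DEG: |279 − 339| < EG < 279 + 339, i.e. 60 < EG < 618.
From triangle FEG: 160 < EG < 398.
Both must hold, so EG lies in the intersection.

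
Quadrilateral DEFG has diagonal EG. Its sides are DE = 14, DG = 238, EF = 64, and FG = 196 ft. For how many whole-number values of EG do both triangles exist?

27

From triangle DEG: 224 < EG < 252.
From triangle FEG: 132 < EG < 260.
Intersection: 224 < EG < 252, so integers 225 through 251: 27 values.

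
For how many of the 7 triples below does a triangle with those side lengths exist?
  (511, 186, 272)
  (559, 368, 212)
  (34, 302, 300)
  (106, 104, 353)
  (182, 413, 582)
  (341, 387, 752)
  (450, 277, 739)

3

(186,272,511): 186+272 ≤ 511 → not valid
(212,368,559): 212+368 > 559 → valid
(34,300,302): 34+300 > 302 → valid
(104,106,353): 104+106 ≤ 353 → not valid
(182,413,582): 182+413 > 582 → valid
(341,387,752): 341+387 ≤ 752 → not valid
(277,450,739): 277+450 ≤ 739 → not valid
3 of the 7 triples form a triangle.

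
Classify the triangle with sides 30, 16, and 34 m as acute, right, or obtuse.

Compare the square of the longest side to the sum of squares of the other two: 16² + 30² = 1156 = 34².

right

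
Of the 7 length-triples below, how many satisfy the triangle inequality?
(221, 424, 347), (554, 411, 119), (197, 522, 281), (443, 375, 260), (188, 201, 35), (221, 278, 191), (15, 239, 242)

(221,347,424): 221+347 > 424 → valid
(119,411,554): 119+411 ≤ 554 → not valid
(197,281,522): 197+281 ≤ 522 → not valid
(260,375,443): 260+375 > 443 → valid
(35,188,201): 35+188 > 201 → valid
(191,221,278): 191+221 > 278 → valid
(15,239,242): 15+239 > 242 → valid
5 of the 7 triples form a triangle.

5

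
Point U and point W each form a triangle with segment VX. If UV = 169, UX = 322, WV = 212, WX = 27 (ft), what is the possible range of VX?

185 < VX < 239

From triangle UVX: |169 − 322| < VX < 169 + 322, i.e. 153 < VX < 491.
From triangle WVX: 185 < VX < 239.
Both must hold, so VX lies in the intersection.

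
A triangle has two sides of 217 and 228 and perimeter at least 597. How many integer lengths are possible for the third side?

Triangle inequality: 11 < x < 445. Perimeter ≥ 597 gives x ≥ 597 − 217 − 228 = 152.
So 152 ≤ x < 445; integers 152 through 444: 293 values.

293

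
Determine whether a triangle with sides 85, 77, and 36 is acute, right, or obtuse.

right

Compare the square of the longest side to the sum of squares of the other two: 36² + 77² = 7225 = 85².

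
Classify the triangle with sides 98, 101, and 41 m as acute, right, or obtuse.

Compare the square of the longest side to the sum of squares of the other two: 41² + 98² = 11285 > 10201 = 101².

acute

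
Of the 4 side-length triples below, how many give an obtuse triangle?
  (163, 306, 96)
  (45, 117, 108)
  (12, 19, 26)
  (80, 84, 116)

1

(163,306,96): 96+163 ≤ 306, not a triangle
(45,117,108): 45²+108² = 13689 = 117² → right
(12,19,26): 12²+19² = 505 < 676 = 26² → obtuse
(80,84,116): 80²+84² = 13456 = 116² → right
1 of the 4 is obtuse.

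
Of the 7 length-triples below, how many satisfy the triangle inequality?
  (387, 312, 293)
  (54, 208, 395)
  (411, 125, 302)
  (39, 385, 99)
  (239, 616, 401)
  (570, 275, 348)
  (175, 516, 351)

(293,312,387): 293+312 > 387 → valid
(54,208,395): 54+208 ≤ 395 → not valid
(125,302,411): 125+302 > 411 → valid
(39,99,385): 39+99 ≤ 385 → not valid
(239,401,616): 239+401 > 616 → valid
(275,348,570): 275+348 > 570 → valid
(175,351,516): 175+351 > 516 → valid
5 of the 7 triples form a triangle.

5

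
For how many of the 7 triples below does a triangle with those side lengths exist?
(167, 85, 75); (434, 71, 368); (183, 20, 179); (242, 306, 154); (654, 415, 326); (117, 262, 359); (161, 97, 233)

6

(75,85,167): 75+85 ≤ 167 → not valid
(71,368,434): 71+368 > 434 → valid
(20,179,183): 20+179 > 183 → valid
(154,242,306): 154+242 > 306 → valid
(326,415,654): 326+415 > 654 → valid
(117,262,359): 117+262 > 359 → valid
(97,161,233): 97+161 > 233 → valid
6 of the 7 triples form a triangle.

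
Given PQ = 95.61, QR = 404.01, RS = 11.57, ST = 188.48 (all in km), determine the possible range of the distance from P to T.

The maximum is all hops collinear in one direction: 95.61 + 404.01 + 11.57 + 188.48 = 699.67.
The longest hop is 404.01; the others sum to 295.66. Folding the others back against it leaves at least 404.01 − 295.66 = 108.35.

108.35 ≤ PT ≤ 699.67 km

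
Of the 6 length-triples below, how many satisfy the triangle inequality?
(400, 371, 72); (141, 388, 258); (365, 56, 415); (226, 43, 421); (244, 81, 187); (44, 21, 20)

4

(72,371,400): 72+371 > 400 → valid
(141,258,388): 141+258 > 388 → valid
(56,365,415): 56+365 > 415 → valid
(43,226,421): 43+226 ≤ 421 → not valid
(81,187,244): 81+187 > 244 → valid
(20,21,44): 20+21 ≤ 44 → not valid
4 of the 6 triples form a triangle.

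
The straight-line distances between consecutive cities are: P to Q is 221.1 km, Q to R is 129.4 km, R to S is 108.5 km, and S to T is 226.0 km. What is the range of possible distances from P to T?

0 ≤ PT ≤ 685.0 km

The maximum is all hops collinear in one direction: 221.1 + 129.4 + 108.5 + 226.0 = 685.0.
The longest hop is 226.0; the others sum to 459.0. Since 226.0 ≤ 459.0, the path can fold back on itself completely, so the minimum distance is 0.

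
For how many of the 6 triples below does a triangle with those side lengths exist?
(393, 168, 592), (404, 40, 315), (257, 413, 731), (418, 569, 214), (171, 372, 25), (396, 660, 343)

2

(168,393,592): 168+393 ≤ 592 → not valid
(40,315,404): 40+315 ≤ 404 → not valid
(257,413,731): 257+413 ≤ 731 → not valid
(214,418,569): 214+418 > 569 → valid
(25,171,372): 25+171 ≤ 372 → not valid
(343,396,660): 343+396 > 660 → valid
2 of the 6 triples form a triangle.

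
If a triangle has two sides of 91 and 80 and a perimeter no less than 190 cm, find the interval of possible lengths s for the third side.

19 ≤ s < 171 cm

Triangle inequality alone gives 11 < s < 171.
The perimeter condition gives s ≥ 190 − 91 − 80 = 19.
Intersecting the two: 19 ≤ s < 171.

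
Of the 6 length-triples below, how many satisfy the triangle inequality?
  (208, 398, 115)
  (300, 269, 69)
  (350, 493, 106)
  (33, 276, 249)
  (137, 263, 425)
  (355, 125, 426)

(115,208,398): 115+208 ≤ 398 → not valid
(69,269,300): 69+269 > 300 → valid
(106,350,493): 106+350 ≤ 493 → not valid
(33,249,276): 33+249 > 276 → valid
(137,263,425): 137+263 ≤ 425 → not valid
(125,355,426): 125+355 > 426 → valid
3 of the 6 triples form a triangle.

3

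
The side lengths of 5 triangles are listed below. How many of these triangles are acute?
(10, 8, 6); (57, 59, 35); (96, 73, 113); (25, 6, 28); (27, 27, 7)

(10,8,6): 6²+8² = 100 = 10² → right
(57,59,35): 35²+57² = 4474 > 3481 = 59² → acute
(96,73,113): 73²+96² = 14545 > 12769 = 113² → acute
(25,6,28): 6²+25² = 661 < 784 = 28² → obtuse
(27,27,7): 7²+27² = 778 > 729 = 27² → acute
3 of the 5 are acute.

3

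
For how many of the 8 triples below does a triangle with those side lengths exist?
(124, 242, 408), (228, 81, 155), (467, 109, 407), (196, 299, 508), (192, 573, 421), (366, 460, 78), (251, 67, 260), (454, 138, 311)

(124,242,408): 124+242 ≤ 408 → not valid
(81,155,228): 81+155 > 228 → valid
(109,407,467): 109+407 > 467 → valid
(196,299,508): 196+299 ≤ 508 → not valid
(192,421,573): 192+421 > 573 → valid
(78,366,460): 78+366 ≤ 460 → not valid
(67,251,260): 67+251 > 260 → valid
(138,311,454): 138+311 ≤ 454 → not valid
4 of the 8 triples form a triangle.

4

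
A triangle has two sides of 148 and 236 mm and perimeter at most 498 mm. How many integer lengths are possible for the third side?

Triangle inequality: 88 < x < 384. Perimeter ≤ 498 gives x ≤ 498 − 148 − 236 = 114.
So 88 < x ≤ 114; integers 89 through 114: 26 values.

26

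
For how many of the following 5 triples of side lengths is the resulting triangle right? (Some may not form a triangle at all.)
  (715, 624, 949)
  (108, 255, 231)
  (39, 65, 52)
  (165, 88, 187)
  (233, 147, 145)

(715,624,949): 624²+715² = 900601 = 949² → right
(108,255,231): 108²+231² = 65025 = 255² → right
(39,65,52): 39²+52² = 4225 = 65² → right
(165,88,187): 88²+165² = 34969 = 187² → right
(233,147,145): 145²+147² = 42634 < 54289 = 233² → obtuse
4 of the 5 are right.

4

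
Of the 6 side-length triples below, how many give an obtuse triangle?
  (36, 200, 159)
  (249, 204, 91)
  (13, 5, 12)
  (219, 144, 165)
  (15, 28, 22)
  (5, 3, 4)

(36,200,159): 36+159 ≤ 200, not a triangle
(249,204,91): 91²+204² = 49897 < 62001 = 249² → obtuse
(13,5,12): 5²+12² = 169 = 13² → right
(219,144,165): 144²+165² = 47961 = 219² → right
(15,28,22): 15²+22² = 709 < 784 = 28² → obtuse
(5,3,4): 3²+4² = 25 = 5² → right
2 of the 6 are obtuse.

2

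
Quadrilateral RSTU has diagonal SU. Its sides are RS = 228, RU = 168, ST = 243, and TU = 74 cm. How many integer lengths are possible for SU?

147

From triangle RSU: 60 < SU < 396.
From triangle TSU: 169 < SU < 317.
Intersection: 169 < SU < 317, so integers 170 through 316: 147 values.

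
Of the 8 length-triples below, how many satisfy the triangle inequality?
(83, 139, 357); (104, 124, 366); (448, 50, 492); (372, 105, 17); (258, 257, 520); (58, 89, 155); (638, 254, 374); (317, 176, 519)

1

(83,139,357): 83+139 ≤ 357 → not valid
(104,124,366): 104+124 ≤ 366 → not valid
(50,448,492): 50+448 > 492 → valid
(17,105,372): 17+105 ≤ 372 → not valid
(257,258,520): 257+258 ≤ 520 → not valid
(58,89,155): 58+89 ≤ 155 → not valid
(254,374,638): 254+374 ≤ 638 → not valid
(176,317,519): 176+317 ≤ 519 → not valid
1 of the 8 triples forms a triangle.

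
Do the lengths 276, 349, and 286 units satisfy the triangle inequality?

The longest side is 349, and the other two sum to 562.
Since 562 > 349, the triangle inequality holds.

Yes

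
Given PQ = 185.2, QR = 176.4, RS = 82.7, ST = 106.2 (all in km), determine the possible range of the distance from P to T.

The maximum is all hops collinear in one direction: 185.2 + 176.4 + 82.7 + 106.2 = 550.5.
The longest hop is 185.2; the others sum to 365.3. Since 185.2 ≤ 365.3, the path can fold back on itself completely, so the minimum distance is 0.

0 ≤ PT ≤ 550.5 km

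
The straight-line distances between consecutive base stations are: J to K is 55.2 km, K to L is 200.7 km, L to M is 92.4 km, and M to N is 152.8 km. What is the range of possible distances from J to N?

0 ≤ JN ≤ 501.1 km

The maximum is all hops collinear in one direction: 55.2 + 200.7 + 92.4 + 152.8 = 501.1.
The longest hop is 200.7; the others sum to 300.4. Since 200.7 ≤ 300.4, the path can fold back on itself completely, so the minimum distance is 0.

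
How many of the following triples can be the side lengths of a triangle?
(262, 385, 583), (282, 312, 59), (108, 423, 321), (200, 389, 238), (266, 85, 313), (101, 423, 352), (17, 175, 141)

6

(262,385,583): 262+385 > 583 → valid
(59,282,312): 59+282 > 312 → valid
(108,321,423): 108+321 > 423 → valid
(200,238,389): 200+238 > 389 → valid
(85,266,313): 85+266 > 313 → valid
(101,352,423): 101+352 > 423 → valid
(17,141,175): 17+141 ≤ 175 → not valid
6 of the 7 triples form a triangle.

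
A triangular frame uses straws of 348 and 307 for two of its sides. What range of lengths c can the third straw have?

41 < c < 655

By the triangle inequality, c must be less than 348 + 307 = 655 and greater than |348 − 307| = 41.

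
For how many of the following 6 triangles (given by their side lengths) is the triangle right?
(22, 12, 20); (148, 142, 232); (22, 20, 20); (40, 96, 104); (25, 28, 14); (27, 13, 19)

1

(22,12,20): 12²+20² = 544 > 484 = 22² → acute
(148,142,232): 142²+148² = 42068 < 53824 = 232² → obtuse
(22,20,20): 20²+20² = 800 > 484 = 22² → acute
(40,96,104): 40²+96² = 10816 = 104² → right
(25,28,14): 14²+25² = 821 > 784 = 28² → acute
(27,13,19): 13²+19² = 530 < 729 = 27² → obtuse
1 of the 6 is right.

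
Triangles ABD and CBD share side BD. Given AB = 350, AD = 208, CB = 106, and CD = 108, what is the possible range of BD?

142 < BD < 214

From triangle ABD: |350 − 208| < BD < 350 + 208, i.e. 142 < BD < 558.
From triangle CBD: 2 < BD < 214.
Both must hold, so BD lies in the intersection.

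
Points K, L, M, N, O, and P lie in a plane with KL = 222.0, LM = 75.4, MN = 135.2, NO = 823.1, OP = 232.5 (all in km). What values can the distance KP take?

158.0 ≤ KP ≤ 1488.2 km

The maximum is all hops collinear in one direction: 222.0 + 75.4 + 135.2 + 823.1 + 232.5 = 1488.2.
The longest hop is 823.1; the others sum to 665.1. Folding the others back against it leaves at least 823.1 − 665.1 = 158.0.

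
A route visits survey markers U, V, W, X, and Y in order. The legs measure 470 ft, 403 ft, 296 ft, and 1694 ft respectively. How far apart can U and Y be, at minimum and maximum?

525 ≤ UY ≤ 2863 ft

The maximum is all hops collinear in one direction: 470 + 403 + 296 + 1694 = 2863.
The longest hop is 1694; the others sum to 1169. Folding the others back against it leaves at least 1694 − 1169 = 525.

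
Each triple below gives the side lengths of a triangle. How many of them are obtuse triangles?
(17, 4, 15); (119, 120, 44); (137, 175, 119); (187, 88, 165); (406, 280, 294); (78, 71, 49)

1

(17,4,15): 4²+15² = 241 < 289 = 17² → obtuse
(119,120,44): 44²+119² = 16097 > 14400 = 120² → acute
(137,175,119): 119²+137² = 32930 > 30625 = 175² → acute
(187,88,165): 88²+165² = 34969 = 187² → right
(406,280,294): 280²+294² = 164836 = 406² → right
(78,71,49): 49²+71² = 7442 > 6084 = 78² → acute
1 of the 6 is obtuse.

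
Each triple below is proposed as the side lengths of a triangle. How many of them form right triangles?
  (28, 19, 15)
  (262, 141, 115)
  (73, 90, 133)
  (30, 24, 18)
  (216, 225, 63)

(28,19,15): 15²+19² = 586 < 784 = 28² → obtuse
(262,141,115): 115+141 ≤ 262, not a triangle
(73,90,133): 73²+90² = 13429 < 17689 = 133² → obtuse
(30,24,18): 18²+24² = 900 = 30² → right
(216,225,63): 63²+216² = 50625 = 225² → right
2 of the 5 are right.

2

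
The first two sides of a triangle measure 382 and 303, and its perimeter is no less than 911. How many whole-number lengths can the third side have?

459

Triangle inequality: 79 < x < 685. Perimeter ≥ 911 gives x ≥ 911 − 382 − 303 = 226.
So 226 ≤ x < 685; integers 226 through 684: 459 values.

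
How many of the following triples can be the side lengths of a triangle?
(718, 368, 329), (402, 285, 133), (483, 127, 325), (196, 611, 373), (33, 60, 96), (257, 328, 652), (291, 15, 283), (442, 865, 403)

2

(329,368,718): 329+368 ≤ 718 → not valid
(133,285,402): 133+285 > 402 → valid
(127,325,483): 127+325 ≤ 483 → not valid
(196,373,611): 196+373 ≤ 611 → not valid
(33,60,96): 33+60 ≤ 96 → not valid
(257,328,652): 257+328 ≤ 652 → not valid
(15,283,291): 15+283 > 291 → valid
(403,442,865): 403+442 ≤ 865 → not valid
2 of the 8 triples form a triangle.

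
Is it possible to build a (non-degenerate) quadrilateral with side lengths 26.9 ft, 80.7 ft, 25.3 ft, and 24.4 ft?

No

For a quadrilateral, each side must be shorter than the sum of the others.
Here the longest side is 80.7, but the remaining 3 sides sum to only 76.6.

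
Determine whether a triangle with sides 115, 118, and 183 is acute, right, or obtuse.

Compare the square of the longest side to the sum of squares of the other two: 115² + 118² = 27149 < 33489 = 183².

obtuse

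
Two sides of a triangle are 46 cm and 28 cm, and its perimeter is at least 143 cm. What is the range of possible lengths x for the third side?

69 ≤ x < 74

Triangle inequality alone gives 18 < x < 74.
The perimeter condition gives x ≥ 143 − 46 − 28 = 69.
Intersecting the two: 69 ≤ x < 74.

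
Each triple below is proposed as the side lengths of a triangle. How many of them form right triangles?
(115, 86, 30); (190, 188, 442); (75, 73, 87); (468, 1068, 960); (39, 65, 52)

2

(115,86,30): 30²+86² = 8296 < 13225 = 115² → obtuse
(190,188,442): 188+190 ≤ 442, not a triangle
(75,73,87): 73²+75² = 10954 > 7569 = 87² → acute
(468,1068,960): 468²+960² = 1140624 = 1068² → right
(39,65,52): 39²+52² = 4225 = 65² → right
2 of the 5 are right.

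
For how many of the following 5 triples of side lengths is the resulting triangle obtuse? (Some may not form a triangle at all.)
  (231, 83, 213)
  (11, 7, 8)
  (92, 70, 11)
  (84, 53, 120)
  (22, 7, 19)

4

(231,83,213): 83²+213² = 52258 < 53361 = 231² → obtuse
(11,7,8): 7²+8² = 113 < 121 = 11² → obtuse
(92,70,11): 11+70 ≤ 92, not a triangle
(84,53,120): 53²+84² = 9865 < 14400 = 120² → obtuse
(22,7,19): 7²+19² = 410 < 484 = 22² → obtuse
4 of the 5 are obtuse.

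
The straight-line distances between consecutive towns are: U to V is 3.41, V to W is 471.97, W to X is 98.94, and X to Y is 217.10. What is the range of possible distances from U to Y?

The maximum is all hops collinear in one direction: 3.41 + 471.97 + 98.94 + 217.10 = 791.42.
The longest hop is 471.97; the others sum to 319.45. Folding the others back against it leaves at least 471.97 − 319.45 = 152.52.

152.52 ≤ UY ≤ 791.42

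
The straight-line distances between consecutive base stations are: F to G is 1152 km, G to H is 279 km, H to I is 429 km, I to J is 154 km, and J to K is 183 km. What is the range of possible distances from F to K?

The maximum is all hops collinear in one direction: 1152 + 279 + 429 + 154 + 183 = 2197.
The longest hop is 1152; the others sum to 1045. Folding the others back against it leaves at least 1152 − 1045 = 107.

107 ≤ FK ≤ 2197 km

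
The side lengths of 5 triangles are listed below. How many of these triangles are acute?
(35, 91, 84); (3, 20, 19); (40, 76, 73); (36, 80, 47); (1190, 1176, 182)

(35,91,84): 35²+84² = 8281 = 91² → right
(3,20,19): 3²+19² = 370 < 400 = 20² → obtuse
(40,76,73): 40²+73² = 6929 > 5776 = 76² → acute
(36,80,47): 36²+47² = 3505 < 6400 = 80² → obtuse
(1190,1176,182): 182²+1176² = 1416100 = 1190² → right
1 of the 5 is acute.

1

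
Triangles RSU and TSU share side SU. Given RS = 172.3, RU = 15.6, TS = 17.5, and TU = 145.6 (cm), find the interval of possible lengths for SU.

From triangle RSU: |172.3 − 15.6| < SU < 172.3 + 15.6, i.e. 156.7 < SU < 187.9.
From triangle TSU: 128.1 < SU < 163.1.
Both must hold, so SU lies in the intersection.

156.7 < SU < 163.1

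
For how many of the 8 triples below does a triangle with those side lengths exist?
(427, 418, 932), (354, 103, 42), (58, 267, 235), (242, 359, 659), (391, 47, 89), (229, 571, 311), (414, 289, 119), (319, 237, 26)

(418,427,932): 418+427 ≤ 932 → not valid
(42,103,354): 42+103 ≤ 354 → not valid
(58,235,267): 58+235 > 267 → valid
(242,359,659): 242+359 ≤ 659 → not valid
(47,89,391): 47+89 ≤ 391 → not valid
(229,311,571): 229+311 ≤ 571 → not valid
(119,289,414): 119+289 ≤ 414 → not valid
(26,237,319): 26+237 ≤ 319 → not valid
1 of the 8 triples forms a triangle.

1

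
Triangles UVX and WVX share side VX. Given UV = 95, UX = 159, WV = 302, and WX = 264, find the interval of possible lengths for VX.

64 < VX < 254

From triangle UVX: |95 − 159| < VX < 95 + 159, i.e. 64 < VX < 254.
From triangle WVX: 38 < VX < 566.
Both must hold, so VX lies in the intersection.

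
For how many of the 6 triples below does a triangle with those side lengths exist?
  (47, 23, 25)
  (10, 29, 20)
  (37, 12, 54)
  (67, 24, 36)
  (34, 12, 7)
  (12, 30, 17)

(23,25,47): 23+25 > 47 → valid
(10,20,29): 10+20 > 29 → valid
(12,37,54): 12+37 ≤ 54 → not valid
(24,36,67): 24+36 ≤ 67 → not valid
(7,12,34): 7+12 ≤ 34 → not valid
(12,17,30): 12+17 ≤ 30 → not valid
2 of the 6 triples form a triangle.

2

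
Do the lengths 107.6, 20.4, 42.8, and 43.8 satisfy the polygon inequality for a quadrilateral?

For a quadrilateral, each side must be shorter than the sum of the others.
Here the longest side is 107.6, but the remaining 3 sides sum to only 107.0.

No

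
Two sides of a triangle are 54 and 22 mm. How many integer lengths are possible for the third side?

The third side lies in the open interval (32, 76).
Integers from 33 to 75 inclusive: 75 − 33 + 1 = 43.

43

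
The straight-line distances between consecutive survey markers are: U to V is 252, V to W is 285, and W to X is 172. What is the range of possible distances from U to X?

0 ≤ UX ≤ 709

The maximum is all hops collinear in one direction: 252 + 285 + 172 = 709.
The longest hop is 285; the others sum to 424. Since 285 ≤ 424, the path can fold back on itself completely, so the minimum distance is 0.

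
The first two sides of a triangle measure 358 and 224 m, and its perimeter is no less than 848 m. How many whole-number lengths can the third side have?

Triangle inequality: 134 < x < 582. Perimeter ≥ 848 gives x ≥ 848 − 358 − 224 = 266.
So 266 ≤ x < 582; integers 266 through 581: 316 values.

316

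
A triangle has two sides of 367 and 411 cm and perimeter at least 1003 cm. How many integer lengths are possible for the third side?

Triangle inequality: 44 < x < 778. Perimeter ≥ 1003 gives x ≥ 1003 − 367 − 411 = 225.
So 225 ≤ x < 778; integers 225 through 777: 553 values.

553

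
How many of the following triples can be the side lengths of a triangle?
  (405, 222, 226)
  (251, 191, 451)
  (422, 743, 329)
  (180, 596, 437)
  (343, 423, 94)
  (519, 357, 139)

(222,226,405): 222+226 > 405 → valid
(191,251,451): 191+251 ≤ 451 → not valid
(329,422,743): 329+422 > 743 → valid
(180,437,596): 180+437 > 596 → valid
(94,343,423): 94+343 > 423 → valid
(139,357,519): 139+357 ≤ 519 → not valid
4 of the 6 triples form a triangle.

4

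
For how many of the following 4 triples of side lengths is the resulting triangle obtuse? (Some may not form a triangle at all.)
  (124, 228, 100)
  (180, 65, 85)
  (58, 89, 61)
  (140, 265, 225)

1

(124,228,100): 100+124 ≤ 228, not a triangle
(180,65,85): 65+85 ≤ 180, not a triangle
(58,89,61): 58²+61² = 7085 < 7921 = 89² → obtuse
(140,265,225): 140²+225² = 70225 = 265² → right
1 of the 4 is obtuse.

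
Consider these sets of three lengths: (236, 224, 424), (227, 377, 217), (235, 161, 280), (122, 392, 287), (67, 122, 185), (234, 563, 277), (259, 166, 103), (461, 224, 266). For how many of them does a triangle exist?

7

(224,236,424): 224+236 > 424 → valid
(217,227,377): 217+227 > 377 → valid
(161,235,280): 161+235 > 280 → valid
(122,287,392): 122+287 > 392 → valid
(67,122,185): 67+122 > 185 → valid
(234,277,563): 234+277 ≤ 563 → not valid
(103,166,259): 103+166 > 259 → valid
(224,266,461): 224+266 > 461 → valid
7 of the 8 triples form a triangle.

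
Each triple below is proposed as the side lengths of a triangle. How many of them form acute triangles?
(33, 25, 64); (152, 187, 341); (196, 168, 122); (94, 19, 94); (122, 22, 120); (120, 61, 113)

3

(33,25,64): 25+33 ≤ 64, not a triangle
(152,187,341): 152+187 ≤ 341, not a triangle
(196,168,122): 122²+168² = 43108 > 38416 = 196² → acute
(94,19,94): 19²+94² = 9197 > 8836 = 94² → acute
(122,22,120): 22²+120² = 14884 = 122² → right
(120,61,113): 61²+113² = 16490 > 14400 = 120² → acute
3 of the 6 are acute.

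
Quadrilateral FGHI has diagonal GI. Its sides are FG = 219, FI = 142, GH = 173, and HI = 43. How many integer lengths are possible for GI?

From triangle FGI: 77 < GI < 361.
From triangle HGI: 130 < GI < 216.
Intersection: 130 < GI < 216, so integers 131 through 215: 85 values.

85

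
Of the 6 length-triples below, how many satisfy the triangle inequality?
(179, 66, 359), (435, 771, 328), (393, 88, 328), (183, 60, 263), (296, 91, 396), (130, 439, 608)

(66,179,359): 66+179 ≤ 359 → not valid
(328,435,771): 328+435 ≤ 771 → not valid
(88,328,393): 88+328 > 393 → valid
(60,183,263): 60+183 ≤ 263 → not valid
(91,296,396): 91+296 ≤ 396 → not valid
(130,439,608): 130+439 ≤ 608 → not valid
1 of the 6 triples forms a triangle.

1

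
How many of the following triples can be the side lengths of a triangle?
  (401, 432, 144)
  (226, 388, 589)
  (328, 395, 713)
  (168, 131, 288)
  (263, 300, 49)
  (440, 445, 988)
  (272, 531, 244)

5

(144,401,432): 144+401 > 432 → valid
(226,388,589): 226+388 > 589 → valid
(328,395,713): 328+395 > 713 → valid
(131,168,288): 131+168 > 288 → valid
(49,263,300): 49+263 > 300 → valid
(440,445,988): 440+445 ≤ 988 → not valid
(244,272,531): 244+272 ≤ 531 → not valid
5 of the 7 triples form a triangle.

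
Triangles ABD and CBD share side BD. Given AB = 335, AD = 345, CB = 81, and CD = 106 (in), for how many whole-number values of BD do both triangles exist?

From triangle ABD: 10 < BD < 680.
From triangle CBD: 25 < BD < 187.
Intersection: 25 < BD < 187, so integers 26 through 186: 161 values.

161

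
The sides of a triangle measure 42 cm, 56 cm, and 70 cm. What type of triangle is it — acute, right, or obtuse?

Compare the square of the longest side to the sum of squares of the other two: 42² + 56² = 4900 = 70².

right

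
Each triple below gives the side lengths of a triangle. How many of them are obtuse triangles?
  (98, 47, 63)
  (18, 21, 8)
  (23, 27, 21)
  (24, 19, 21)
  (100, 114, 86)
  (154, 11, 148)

(98,47,63): 47²+63² = 6178 < 9604 = 98² → obtuse
(18,21,8): 8²+18² = 388 < 441 = 21² → obtuse
(23,27,21): 21²+23² = 970 > 729 = 27² → acute
(24,19,21): 19²+21² = 802 > 576 = 24² → acute
(100,114,86): 86²+100² = 17396 > 12996 = 114² → acute
(154,11,148): 11²+148² = 22025 < 23716 = 154² → obtuse
3 of the 6 are obtuse.

3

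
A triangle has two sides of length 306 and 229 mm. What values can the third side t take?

By the triangle inequality, t must be less than 306 + 229 = 535 and greater than |306 − 229| = 77.

77 < t < 535 (mm)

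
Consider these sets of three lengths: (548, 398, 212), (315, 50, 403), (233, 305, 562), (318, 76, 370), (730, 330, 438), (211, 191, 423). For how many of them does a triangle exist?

(212,398,548): 212+398 > 548 → valid
(50,315,403): 50+315 ≤ 403 → not valid
(233,305,562): 233+305 ≤ 562 → not valid
(76,318,370): 76+318 > 370 → valid
(330,438,730): 330+438 > 730 → valid
(191,211,423): 191+211 ≤ 423 → not valid
3 of the 6 triples form a triangle.

3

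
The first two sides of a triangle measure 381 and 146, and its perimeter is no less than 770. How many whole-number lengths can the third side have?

284

Triangle inequality: 235 < x < 527. Perimeter ≥ 770 gives x ≥ 770 − 381 − 146 = 243.
So 243 ≤ x < 527; integers 243 through 526: 284 values.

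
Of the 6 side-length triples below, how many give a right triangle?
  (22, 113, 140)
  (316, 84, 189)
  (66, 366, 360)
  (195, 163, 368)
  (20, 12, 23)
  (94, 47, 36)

1

(22,113,140): 22+113 ≤ 140, not a triangle
(316,84,189): 84+189 ≤ 316, not a triangle
(66,366,360): 66²+360² = 133956 = 366² → right
(195,163,368): 163+195 ≤ 368, not a triangle
(20,12,23): 12²+20² = 544 > 529 = 23² → acute
(94,47,36): 36+47 ≤ 94, not a triangle
1 of the 6 is right.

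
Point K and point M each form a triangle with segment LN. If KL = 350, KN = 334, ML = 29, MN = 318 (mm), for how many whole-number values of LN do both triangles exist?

57

From triangle KLN: 16 < LN < 684.
From triangle MLN: 289 < LN < 347.
Intersection: 289 < LN < 347, so integers 290 through 346: 57 values.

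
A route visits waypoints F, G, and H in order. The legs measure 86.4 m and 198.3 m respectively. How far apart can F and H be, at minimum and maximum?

111.9 ≤ FH ≤ 284.7 m

By the triangle inequality, |86.4 − 198.3| ≤ FH ≤ 86.4 + 198.3.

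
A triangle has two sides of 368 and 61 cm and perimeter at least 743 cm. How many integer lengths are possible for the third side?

Triangle inequality: 307 < x < 429. Perimeter ≥ 743 gives x ≥ 743 − 368 − 61 = 314.
So 314 ≤ x < 429; integers 314 through 428: 115 values.

115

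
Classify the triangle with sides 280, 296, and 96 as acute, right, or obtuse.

Compare the square of the longest side to the sum of squares of the other two: 96² + 280² = 87616 = 296².

right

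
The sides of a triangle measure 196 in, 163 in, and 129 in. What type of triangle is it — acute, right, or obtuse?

acute

Compare the square of the longest side to the sum of squares of the other two: 129² + 163² = 43210 > 38416 = 196².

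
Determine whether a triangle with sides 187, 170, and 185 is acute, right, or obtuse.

acute

Compare the square of the longest side to the sum of squares of the other two: 170² + 185² = 63125 > 34969 = 187².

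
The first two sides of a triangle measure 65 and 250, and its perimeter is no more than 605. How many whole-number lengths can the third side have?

Triangle inequality: 185 < x < 315. Perimeter ≤ 605 gives x ≤ 605 − 65 − 250 = 290.
So 185 < x ≤ 290; integers 186 through 290: 105 values.

105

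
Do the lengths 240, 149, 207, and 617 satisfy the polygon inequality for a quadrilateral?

For a quadrilateral, each side must be shorter than the sum of the others.
Here the longest side is 617, but the remaining 3 sides sum to only 596.

No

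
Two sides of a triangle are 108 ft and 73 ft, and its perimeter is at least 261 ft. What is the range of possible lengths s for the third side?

Triangle inequality alone gives 35 < s < 181.
The perimeter condition gives s ≥ 261 − 108 − 73 = 80.
Intersecting the two: 80 ≤ s < 181.

80 ≤ s < 181 ft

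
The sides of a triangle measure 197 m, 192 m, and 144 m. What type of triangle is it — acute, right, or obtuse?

acute

Compare the square of the longest side to the sum of squares of the other two: 144² + 192² = 57600 > 38809 = 197².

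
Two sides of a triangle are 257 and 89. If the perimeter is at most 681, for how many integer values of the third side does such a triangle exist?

167

Triangle inequality: 168 < x < 346. Perimeter ≤ 681 gives x ≤ 681 − 257 − 89 = 335.
So 168 < x ≤ 335; integers 169 through 335: 167 values.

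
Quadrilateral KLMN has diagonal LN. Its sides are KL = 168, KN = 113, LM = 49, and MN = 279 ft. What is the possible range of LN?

230 < LN < 281

From triangle KLN: |168 − 113| < LN < 168 + 113, i.e. 55 < LN < 281.
From triangle MLN: 230 < LN < 328.
Both must hold, so LN lies in the intersection.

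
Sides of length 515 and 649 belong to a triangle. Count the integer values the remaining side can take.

1029

The third side lies in the open interval (134, 1164).
Integers from 135 to 1163 inclusive: 1163 − 135 + 1 = 1029.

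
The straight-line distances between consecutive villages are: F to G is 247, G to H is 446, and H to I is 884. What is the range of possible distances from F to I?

191 ≤ FI ≤ 1577

The maximum is all hops collinear in one direction: 247 + 446 + 884 = 1577.
The longest hop is 884; the others sum to 693. Folding the others back against it leaves at least 884 − 693 = 191.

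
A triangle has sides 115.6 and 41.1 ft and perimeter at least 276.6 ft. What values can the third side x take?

Triangle inequality alone gives 74.5 < x < 156.7.
The perimeter condition gives x ≥ 276.6 − 115.6 − 41.1 = 119.9.
Intersecting the two: 119.9 ≤ x < 156.7.

119.9 ≤ x < 156.7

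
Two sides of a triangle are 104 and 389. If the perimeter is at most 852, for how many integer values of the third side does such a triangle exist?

Triangle inequality: 285 < x < 493. Perimeter ≤ 852 gives x ≤ 852 − 104 − 389 = 359.
So 285 < x ≤ 359; integers 286 through 359: 74 values.

74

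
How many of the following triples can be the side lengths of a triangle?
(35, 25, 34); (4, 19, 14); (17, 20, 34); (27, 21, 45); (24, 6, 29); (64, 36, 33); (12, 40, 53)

(25,34,35): 25+34 > 35 → valid
(4,14,19): 4+14 ≤ 19 → not valid
(17,20,34): 17+20 > 34 → valid
(21,27,45): 21+27 > 45 → valid
(6,24,29): 6+24 > 29 → valid
(33,36,64): 33+36 > 64 → valid
(12,40,53): 12+40 ≤ 53 → not valid
5 of the 7 triples form a triangle.

5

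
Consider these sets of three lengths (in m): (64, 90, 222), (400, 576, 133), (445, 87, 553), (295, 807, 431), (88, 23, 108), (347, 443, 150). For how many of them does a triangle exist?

(64,90,222): 64+90 ≤ 222 → not valid
(133,400,576): 133+400 ≤ 576 → not valid
(87,445,553): 87+445 ≤ 553 → not valid
(295,431,807): 295+431 ≤ 807 → not valid
(23,88,108): 23+88 > 108 → valid
(150,347,443): 150+347 > 443 → valid
2 of the 6 triples form a triangle.

2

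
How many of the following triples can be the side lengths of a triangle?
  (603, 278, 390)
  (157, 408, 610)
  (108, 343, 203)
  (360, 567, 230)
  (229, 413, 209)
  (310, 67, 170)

3

(278,390,603): 278+390 > 603 → valid
(157,408,610): 157+408 ≤ 610 → not valid
(108,203,343): 108+203 ≤ 343 → not valid
(230,360,567): 230+360 > 567 → valid
(209,229,413): 209+229 > 413 → valid
(67,170,310): 67+170 ≤ 310 → not valid
3 of the 6 triples form a triangle.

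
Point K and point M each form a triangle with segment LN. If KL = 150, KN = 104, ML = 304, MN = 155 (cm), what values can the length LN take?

149 < LN < 254

From triangle KLN: |150 − 104| < LN < 150 + 104, i.e. 46 < LN < 254.
From triangle MLN: 149 < LN < 459.
Both must hold, so LN lies in the intersection.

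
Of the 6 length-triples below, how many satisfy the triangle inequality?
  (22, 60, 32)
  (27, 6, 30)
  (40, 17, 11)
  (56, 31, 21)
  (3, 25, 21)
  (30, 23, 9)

(22,32,60): 22+32 ≤ 60 → not valid
(6,27,30): 6+27 > 30 → valid
(11,17,40): 11+17 ≤ 40 → not valid
(21,31,56): 21+31 ≤ 56 → not valid
(3,21,25): 3+21 ≤ 25 → not valid
(9,23,30): 9+23 > 30 → valid
2 of the 6 triples form a triangle.

2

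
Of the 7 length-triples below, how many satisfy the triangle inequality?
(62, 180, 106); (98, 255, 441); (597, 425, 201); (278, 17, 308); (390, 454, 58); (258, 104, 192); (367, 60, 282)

2

(62,106,180): 62+106 ≤ 180 → not valid
(98,255,441): 98+255 ≤ 441 → not valid
(201,425,597): 201+425 > 597 → valid
(17,278,308): 17+278 ≤ 308 → not valid
(58,390,454): 58+390 ≤ 454 → not valid
(104,192,258): 104+192 > 258 → valid
(60,282,367): 60+282 ≤ 367 → not valid
2 of the 7 triples form a triangle.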